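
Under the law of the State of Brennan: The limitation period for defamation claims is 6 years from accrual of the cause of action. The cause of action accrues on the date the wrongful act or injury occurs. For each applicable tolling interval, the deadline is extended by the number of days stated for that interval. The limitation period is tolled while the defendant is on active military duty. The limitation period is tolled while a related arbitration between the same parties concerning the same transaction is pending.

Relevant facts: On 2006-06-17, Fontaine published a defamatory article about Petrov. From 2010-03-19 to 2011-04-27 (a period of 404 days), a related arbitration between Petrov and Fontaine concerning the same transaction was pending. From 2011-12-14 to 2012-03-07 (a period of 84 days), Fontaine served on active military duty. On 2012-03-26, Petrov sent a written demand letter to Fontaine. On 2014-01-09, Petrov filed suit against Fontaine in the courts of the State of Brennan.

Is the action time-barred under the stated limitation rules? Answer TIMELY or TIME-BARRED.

TIME-BARRED

The limitation period began to run on 2006-06-17.
Adding the 6 years base period to 2006-06-17 gives a deadline of 2012-06-17, before any tolling.
The period was tolled for 404 days by the pending related arbitration (2010-03-19 to 2011-04-27), pushing the deadline to 2013-07-26.
The defendant's active military service from 2011-12-14 to 2012-03-07 tolled the period for 84 days, extending the deadline to 2013-10-18.
The other events in the timeline have no effect on the limitation period under the stated rules.
Petrov filed on 2014-01-09, after the 2013-10-18 deadline, so the action is time-barred.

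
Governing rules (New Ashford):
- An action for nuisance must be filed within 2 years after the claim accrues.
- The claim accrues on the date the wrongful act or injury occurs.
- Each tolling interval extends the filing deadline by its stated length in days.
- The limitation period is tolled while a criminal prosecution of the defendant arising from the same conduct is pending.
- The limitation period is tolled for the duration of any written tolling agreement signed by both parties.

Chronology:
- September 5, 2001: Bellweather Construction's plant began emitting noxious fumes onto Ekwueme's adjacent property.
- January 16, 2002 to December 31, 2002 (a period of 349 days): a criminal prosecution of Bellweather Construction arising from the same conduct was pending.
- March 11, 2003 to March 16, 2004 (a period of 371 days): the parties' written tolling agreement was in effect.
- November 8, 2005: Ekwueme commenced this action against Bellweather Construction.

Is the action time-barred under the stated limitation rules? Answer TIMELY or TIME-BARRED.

TIME-BARRED

The claim accrued on September 5, 2001, the date of the act.
Adding the 2 years base period to September 5, 2001 gives a deadline of September 5, 2003, before any tolling.
The period was tolled for 349 days by the pending criminal prosecution (January 16, 2002 to December 31, 2002), pushing the deadline to August 19, 2004.
The written tolling agreement from March 11, 2003 to March 16, 2004 tolled the period for 371 days, extending the deadline to August 25, 2005.
The November 8, 2005 filing falls after the August 25, 2005 deadline; the claim is time-barred.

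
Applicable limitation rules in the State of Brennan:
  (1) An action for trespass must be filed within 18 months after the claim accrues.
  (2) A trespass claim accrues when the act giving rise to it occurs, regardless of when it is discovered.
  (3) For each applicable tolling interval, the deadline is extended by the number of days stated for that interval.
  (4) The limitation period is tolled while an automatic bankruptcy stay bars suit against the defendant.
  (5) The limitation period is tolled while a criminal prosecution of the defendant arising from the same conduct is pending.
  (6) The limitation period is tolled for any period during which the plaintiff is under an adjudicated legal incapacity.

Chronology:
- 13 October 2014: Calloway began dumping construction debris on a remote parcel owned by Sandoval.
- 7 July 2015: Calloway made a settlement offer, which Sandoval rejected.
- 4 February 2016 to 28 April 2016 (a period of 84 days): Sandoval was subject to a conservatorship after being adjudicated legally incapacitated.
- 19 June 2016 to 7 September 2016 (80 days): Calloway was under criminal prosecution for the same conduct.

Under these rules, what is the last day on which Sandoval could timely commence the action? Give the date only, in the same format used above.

The claim accrued on 13 October 2014, the date of the act.
The untolled deadline — 18 months after 13 October 2014 — is 13 April 2016.
The plaintiff's legal incapacity from 4 February 2016 to 28 April 2016 tolled the period for 84 days, extending the deadline to 6 July 2016.
The period was tolled for 80 days by the pending criminal prosecution (19 June 2016 to 7 September 2016), pushing the deadline to 24 September 2016.
Nothing else in the chronology tolls or restarts the period.

24 September 2016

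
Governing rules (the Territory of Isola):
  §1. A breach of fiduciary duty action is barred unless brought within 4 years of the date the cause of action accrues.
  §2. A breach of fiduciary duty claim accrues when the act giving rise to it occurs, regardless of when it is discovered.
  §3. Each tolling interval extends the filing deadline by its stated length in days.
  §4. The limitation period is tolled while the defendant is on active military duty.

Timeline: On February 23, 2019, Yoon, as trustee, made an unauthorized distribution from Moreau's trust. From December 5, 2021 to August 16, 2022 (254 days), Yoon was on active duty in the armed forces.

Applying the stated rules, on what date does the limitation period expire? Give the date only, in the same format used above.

November 4, 2023

The limitation period began to run on February 23, 2019.
Adding the 4 years base period to February 23, 2019 gives a deadline of February 23, 2023, before any tolling.
The defendant's active military service from December 5, 2021 to August 16, 2022 tolled the period for 254 days, extending the deadline to November 4, 2023.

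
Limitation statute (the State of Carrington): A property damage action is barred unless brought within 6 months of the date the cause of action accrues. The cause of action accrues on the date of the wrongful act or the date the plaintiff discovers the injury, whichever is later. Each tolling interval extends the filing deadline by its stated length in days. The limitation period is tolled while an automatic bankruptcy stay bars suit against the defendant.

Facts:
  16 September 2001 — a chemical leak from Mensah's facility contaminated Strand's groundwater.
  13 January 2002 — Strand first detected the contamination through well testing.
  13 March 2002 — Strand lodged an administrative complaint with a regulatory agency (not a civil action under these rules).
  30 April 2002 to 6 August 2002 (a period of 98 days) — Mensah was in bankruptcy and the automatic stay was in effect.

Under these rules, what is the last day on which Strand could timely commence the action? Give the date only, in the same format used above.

19 October 2002

Taking the later of the act (16 September 2001) and discovery (13 January 2002), the claim accrued on 13 January 2002.
The untolled deadline — 6 months after 13 January 2002 — is 13 July 2002.
The automatic bankruptcy stay from 30 April 2002 to 6 August 2002 tolled the period for 98 days, extending the deadline to 19 October 2002.
None of the other events listed affects the running of the period under the stated rules.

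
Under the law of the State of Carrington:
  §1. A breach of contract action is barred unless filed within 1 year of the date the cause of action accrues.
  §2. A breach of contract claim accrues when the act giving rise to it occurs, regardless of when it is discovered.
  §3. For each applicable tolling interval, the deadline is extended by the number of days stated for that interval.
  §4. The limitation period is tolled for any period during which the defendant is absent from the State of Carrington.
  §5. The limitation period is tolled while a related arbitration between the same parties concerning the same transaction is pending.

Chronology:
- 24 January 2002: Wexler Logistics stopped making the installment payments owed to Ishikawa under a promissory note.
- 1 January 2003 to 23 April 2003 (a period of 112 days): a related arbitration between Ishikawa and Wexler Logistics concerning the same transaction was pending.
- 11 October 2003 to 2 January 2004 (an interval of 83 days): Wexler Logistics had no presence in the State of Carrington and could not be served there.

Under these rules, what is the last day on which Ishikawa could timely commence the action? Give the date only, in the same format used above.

The limitation period began to run on 24 January 2002.
Adding the 1 year base period to 24 January 2002 gives a deadline of 24 January 2003, before any tolling.
Because the pending related arbitration ran from 1 January 2003 to 23 April 2003, the deadline is extended by 112 days to 16 May 2003.
The defendant's absence from the jurisdiction starting 11 October 2003 came too late — the period had run on 16 May 2003 — and so does not extend the deadline.

16 May 2003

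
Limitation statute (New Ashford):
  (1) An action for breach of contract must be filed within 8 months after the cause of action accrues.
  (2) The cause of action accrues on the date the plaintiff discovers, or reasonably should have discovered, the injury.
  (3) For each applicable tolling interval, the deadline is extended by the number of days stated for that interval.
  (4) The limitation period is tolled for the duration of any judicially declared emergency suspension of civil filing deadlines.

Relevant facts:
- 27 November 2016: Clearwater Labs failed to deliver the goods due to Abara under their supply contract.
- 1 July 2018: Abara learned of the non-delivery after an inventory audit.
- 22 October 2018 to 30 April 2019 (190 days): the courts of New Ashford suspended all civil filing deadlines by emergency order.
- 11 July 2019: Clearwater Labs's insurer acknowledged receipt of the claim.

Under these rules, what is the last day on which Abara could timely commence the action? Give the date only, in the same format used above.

Under the discovery rule, the claim accrued on 1 July 2018, when Abara discovered the injury — not on the 27 November 2016 date of the underlying act.
8 months from 1 July 2018 is 1 March 2019.
The emergency suspension of filing deadlines from 22 October 2018 to 30 April 2019 tolled the period for 190 days, extending the deadline to 7 September 2019.
The other events in the timeline have no effect on the limitation period under the stated rules.

7 September 2019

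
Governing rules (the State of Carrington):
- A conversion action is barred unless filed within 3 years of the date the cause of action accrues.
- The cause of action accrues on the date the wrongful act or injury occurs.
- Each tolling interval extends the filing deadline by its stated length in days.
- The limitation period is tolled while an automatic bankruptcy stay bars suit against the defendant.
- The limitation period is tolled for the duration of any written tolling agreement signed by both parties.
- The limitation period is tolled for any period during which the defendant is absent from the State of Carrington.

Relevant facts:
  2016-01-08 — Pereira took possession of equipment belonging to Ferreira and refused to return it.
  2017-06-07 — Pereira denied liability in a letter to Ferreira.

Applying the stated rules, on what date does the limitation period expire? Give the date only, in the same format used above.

The claim accrued on 2016-01-08, when the wrongful act occurred.
3 years from 2016-01-08 is 2019-01-08.
The other events in the timeline have no effect on the limitation period under the stated rules.

2019-01-08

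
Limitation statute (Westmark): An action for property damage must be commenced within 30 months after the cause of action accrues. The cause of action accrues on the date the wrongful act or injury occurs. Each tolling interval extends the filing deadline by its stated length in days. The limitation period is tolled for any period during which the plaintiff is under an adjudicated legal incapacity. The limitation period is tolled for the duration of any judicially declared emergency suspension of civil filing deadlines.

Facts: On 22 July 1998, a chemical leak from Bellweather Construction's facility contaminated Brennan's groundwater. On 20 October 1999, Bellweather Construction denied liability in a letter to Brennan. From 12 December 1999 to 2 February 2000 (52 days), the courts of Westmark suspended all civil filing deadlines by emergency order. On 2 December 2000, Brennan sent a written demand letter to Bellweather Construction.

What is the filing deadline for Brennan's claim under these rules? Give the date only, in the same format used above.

The claim accrued on 22 July 1998, when the wrongful act occurred.
Adding the 30 months base period to 22 July 1998 gives a deadline of 22 January 2001, before any tolling.
The emergency suspension of filing deadlines from 12 December 1999 to 2 February 2000 tolled the period for 52 days, extending the deadline to 15 March 2001.
Nothing else in the chronology tolls or restarts the period.

15 March 2001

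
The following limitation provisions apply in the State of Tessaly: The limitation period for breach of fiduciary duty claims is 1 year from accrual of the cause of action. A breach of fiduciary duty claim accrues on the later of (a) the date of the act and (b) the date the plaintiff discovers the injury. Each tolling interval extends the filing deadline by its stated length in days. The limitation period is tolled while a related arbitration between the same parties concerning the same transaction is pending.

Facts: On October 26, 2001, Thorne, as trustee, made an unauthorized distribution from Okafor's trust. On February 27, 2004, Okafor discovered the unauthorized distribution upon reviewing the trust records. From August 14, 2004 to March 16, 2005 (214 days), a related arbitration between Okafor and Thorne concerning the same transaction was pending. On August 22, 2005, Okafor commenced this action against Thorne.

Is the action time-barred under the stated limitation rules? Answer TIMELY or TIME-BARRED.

Taking the later of the act (October 26, 2001) and discovery (February 27, 2004), the claim accrued on February 27, 2004.
Adding the 1 year base period to February 27, 2004 gives a deadline of February 27, 2005, before any tolling.
The pending related arbitration from August 14, 2004 to March 16, 2005 tolled the period for 214 days, extending the deadline to September 29, 2005.
Filing on August 22, 2005 beat the September 29, 2005 deadline — the action is timely.

TIMELY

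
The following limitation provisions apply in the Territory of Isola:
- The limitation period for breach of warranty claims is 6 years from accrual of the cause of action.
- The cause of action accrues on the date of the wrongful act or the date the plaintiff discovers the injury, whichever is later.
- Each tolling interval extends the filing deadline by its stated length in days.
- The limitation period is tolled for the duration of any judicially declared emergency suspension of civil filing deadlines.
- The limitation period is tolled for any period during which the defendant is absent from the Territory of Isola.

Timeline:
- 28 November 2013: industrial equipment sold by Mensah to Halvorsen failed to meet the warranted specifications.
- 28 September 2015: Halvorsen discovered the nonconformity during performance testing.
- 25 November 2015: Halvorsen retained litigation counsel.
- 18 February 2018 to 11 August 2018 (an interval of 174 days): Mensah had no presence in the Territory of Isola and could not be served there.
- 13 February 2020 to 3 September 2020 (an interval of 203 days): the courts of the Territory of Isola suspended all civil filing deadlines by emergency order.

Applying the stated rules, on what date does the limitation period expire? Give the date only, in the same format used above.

10 October 2022

The claim accrued on 28 September 2015 — the later of the 28 November 2013 act and the 28 September 2015 discovery.
Adding the 6 years base period to 28 September 2015 gives a deadline of 28 September 2021, before any tolling.
The defendant's absence from the jurisdiction from 18 February 2018 to 11 August 2018 tolled the period for 174 days, extending the deadline to 21 March 2022.
The period was tolled for 203 days by the emergency suspension of filing deadlines (13 February 2020 to 3 September 2020), pushing the deadline to 10 October 2022.
Nothing else in the chronology tolls or restarts the period.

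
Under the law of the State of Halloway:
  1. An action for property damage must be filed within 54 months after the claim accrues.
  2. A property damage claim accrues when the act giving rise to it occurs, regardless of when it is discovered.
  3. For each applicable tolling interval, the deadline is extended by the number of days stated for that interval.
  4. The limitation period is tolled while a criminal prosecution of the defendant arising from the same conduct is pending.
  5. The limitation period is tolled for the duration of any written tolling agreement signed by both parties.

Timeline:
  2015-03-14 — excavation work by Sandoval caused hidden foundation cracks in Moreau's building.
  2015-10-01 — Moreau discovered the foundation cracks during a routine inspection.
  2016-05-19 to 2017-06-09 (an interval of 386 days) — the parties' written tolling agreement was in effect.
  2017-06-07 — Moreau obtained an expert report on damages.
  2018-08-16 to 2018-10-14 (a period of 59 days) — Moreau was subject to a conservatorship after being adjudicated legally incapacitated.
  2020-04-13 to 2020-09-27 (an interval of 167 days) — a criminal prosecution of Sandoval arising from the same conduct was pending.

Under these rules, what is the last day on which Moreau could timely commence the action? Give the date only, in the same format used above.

2021-03-20

The claim accrued on 2015-03-14, when the wrongful act occurred; under the stated occurrence rule the 2015-10-01 discovery does not delay accrual.
54 months from 2015-03-14 is 2019-09-14.
The period was tolled for 386 days by the written tolling agreement (2016-05-19 to 2017-06-09), pushing the deadline to 2020-10-04.
Because the pending criminal prosecution ran from 2020-04-13 to 2020-09-27, the deadline is extended by 167 days to 2021-03-20.
The plaintiff's legal incapacity from 2018-08-16 to 2018-10-14 does not toll the period, because no stated rule makes the plaintiff's incapacity a tolling event.
Nothing else in the chronology tolls or restarts the period.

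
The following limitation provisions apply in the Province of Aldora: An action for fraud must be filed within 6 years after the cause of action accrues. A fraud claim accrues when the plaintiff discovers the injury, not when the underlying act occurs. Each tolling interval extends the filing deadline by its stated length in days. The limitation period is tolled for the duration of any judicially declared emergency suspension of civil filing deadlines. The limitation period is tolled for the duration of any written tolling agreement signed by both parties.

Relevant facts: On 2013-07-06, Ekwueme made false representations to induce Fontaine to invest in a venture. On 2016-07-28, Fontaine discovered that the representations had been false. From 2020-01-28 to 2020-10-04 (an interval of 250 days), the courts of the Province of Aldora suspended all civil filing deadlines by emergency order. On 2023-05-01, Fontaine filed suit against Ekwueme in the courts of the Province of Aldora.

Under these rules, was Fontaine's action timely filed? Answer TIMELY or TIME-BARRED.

TIME-BARRED

Under the discovery rule, the claim accrued on 2016-07-28, when Fontaine discovered the injury — not on the 2013-07-06 date of the underlying act.
6 years from 2016-07-28 is 2022-07-28.
Because the emergency suspension of filing deadlines ran from 2020-01-28 to 2020-10-04, the deadline is extended by 250 days to 2023-04-04.
Fontaine filed on 2023-05-01, after the 2023-04-04 deadline, so the action is time-barred.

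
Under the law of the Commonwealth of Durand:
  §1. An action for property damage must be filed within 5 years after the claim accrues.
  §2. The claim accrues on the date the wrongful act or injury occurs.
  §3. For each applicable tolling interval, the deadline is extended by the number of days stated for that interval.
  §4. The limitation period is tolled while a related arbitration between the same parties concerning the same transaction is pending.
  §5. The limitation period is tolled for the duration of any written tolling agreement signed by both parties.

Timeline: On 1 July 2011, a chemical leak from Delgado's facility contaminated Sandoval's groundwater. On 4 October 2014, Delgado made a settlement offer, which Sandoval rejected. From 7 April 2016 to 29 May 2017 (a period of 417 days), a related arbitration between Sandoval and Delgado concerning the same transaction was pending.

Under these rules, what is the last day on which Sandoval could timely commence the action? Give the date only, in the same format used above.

The limitation period began to run on 1 July 2011.
5 years from 1 July 2011 is 1 July 2016.
The pending related arbitration from 7 April 2016 to 29 May 2017 tolled the period for 417 days, extending the deadline to 22 August 2017.
The other events in the timeline have no effect on the limitation period under the stated rules.

22 August 2017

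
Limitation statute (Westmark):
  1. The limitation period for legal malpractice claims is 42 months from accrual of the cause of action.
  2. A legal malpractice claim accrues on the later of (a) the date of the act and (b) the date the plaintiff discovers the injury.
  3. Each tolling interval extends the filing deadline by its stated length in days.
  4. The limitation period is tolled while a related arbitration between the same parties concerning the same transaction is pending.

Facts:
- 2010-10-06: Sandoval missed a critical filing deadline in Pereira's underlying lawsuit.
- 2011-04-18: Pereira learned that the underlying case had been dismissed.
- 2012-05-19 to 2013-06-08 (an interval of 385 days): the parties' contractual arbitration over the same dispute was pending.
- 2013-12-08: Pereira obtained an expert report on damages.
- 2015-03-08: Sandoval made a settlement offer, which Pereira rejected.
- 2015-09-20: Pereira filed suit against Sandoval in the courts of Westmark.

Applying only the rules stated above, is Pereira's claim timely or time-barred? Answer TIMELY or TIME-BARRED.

TIMELY

Taking the later of the act (2010-10-06) and discovery (2011-04-18), the claim accrued on 2011-04-18.
Adding the 42 months base period to 2011-04-18 gives a deadline of 2014-10-18, before any tolling.
Because the pending related arbitration ran from 2012-05-19 to 2013-06-08, the deadline is extended by 385 days to 2015-11-07.
The other events in the timeline have no effect on the limitation period under the stated rules.
Pereira filed on 2015-09-20, before the 2015-11-07 deadline, so the action is timely.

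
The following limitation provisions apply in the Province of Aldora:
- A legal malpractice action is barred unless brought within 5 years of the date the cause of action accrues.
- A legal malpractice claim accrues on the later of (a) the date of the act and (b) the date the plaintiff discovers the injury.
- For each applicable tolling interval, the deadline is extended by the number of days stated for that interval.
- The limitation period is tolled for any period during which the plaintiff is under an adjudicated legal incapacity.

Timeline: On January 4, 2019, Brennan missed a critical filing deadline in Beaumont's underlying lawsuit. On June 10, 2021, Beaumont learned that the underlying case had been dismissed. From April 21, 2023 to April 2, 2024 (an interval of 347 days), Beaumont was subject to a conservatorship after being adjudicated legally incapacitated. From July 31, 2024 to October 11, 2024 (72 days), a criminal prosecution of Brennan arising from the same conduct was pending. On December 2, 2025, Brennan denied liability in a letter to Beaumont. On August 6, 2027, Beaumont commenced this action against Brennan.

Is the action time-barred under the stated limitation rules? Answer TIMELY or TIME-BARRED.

Because discovery on June 10, 2021 post-dates the January 4, 2019 act, accrual under the later-of rule falls on June 10, 2021.
Adding the 5 years base period to June 10, 2021 gives a deadline of June 10, 2026, before any tolling.
Because the plaintiff's legal incapacity ran from April 21, 2023 to April 2, 2024, the deadline is extended by 347 days to May 23, 2027.
Although a criminal prosecution ran from July 31, 2024 to October 11, 2024, the stated rules do not make that a tolling event, so it is disregarded.
None of the other events listed affects the running of the period under the stated rules.
Beaumont filed on August 6, 2027, after the May 23, 2027 deadline, so the action is time-barred.

TIME-BARRED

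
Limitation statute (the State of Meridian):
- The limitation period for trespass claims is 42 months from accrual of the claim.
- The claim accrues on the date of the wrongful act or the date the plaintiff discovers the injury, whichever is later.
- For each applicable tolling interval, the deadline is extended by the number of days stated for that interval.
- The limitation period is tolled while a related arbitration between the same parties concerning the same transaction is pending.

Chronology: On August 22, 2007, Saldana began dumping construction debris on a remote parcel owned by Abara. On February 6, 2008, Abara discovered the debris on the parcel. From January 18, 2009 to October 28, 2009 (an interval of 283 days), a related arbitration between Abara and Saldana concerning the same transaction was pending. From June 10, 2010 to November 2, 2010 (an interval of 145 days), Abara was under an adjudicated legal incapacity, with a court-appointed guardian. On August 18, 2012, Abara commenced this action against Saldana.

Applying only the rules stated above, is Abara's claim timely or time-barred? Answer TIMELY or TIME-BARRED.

TIME-BARRED

The claim accrued on February 6, 2008 — the later of the August 22, 2007 act and the February 6, 2008 discovery.
The untolled deadline — 42 months after February 6, 2008 — is August 6, 2011.
Because the pending related arbitration ran from January 18, 2009 to October 28, 2009, the deadline is extended by 283 days to May 15, 2012.
Although the plaintiff's incapacity ran from June 10, 2010 to November 2, 2010, the stated rules do not make that a tolling event, so it is disregarded.
Abara filed on August 18, 2012, after the May 15, 2012 deadline, so the action is time-barred.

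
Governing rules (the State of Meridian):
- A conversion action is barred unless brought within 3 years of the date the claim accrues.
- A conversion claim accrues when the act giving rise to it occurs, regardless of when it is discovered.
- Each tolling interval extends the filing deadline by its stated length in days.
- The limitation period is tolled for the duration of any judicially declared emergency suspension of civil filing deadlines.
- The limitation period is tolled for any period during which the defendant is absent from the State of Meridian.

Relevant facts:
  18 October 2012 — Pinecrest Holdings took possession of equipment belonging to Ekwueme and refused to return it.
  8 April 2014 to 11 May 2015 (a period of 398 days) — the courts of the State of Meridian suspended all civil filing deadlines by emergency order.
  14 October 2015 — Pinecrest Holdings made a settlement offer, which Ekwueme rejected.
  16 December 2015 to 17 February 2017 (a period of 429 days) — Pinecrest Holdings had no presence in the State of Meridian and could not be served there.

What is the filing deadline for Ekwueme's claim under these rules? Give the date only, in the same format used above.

22 January 2018

The limitation period began to run on 18 October 2012.
The untolled deadline — 3 years after 18 October 2012 — is 18 October 2015.
The emergency suspension of filing deadlines from 8 April 2014 to 11 May 2015 tolled the period for 398 days, extending the deadline to 19 November 2016.
The period was tolled for 429 days by the defendant's absence from the jurisdiction (16 December 2015 to 17 February 2017), pushing the deadline to 22 January 2018.
None of the other events listed affects the running of the period under the stated rules.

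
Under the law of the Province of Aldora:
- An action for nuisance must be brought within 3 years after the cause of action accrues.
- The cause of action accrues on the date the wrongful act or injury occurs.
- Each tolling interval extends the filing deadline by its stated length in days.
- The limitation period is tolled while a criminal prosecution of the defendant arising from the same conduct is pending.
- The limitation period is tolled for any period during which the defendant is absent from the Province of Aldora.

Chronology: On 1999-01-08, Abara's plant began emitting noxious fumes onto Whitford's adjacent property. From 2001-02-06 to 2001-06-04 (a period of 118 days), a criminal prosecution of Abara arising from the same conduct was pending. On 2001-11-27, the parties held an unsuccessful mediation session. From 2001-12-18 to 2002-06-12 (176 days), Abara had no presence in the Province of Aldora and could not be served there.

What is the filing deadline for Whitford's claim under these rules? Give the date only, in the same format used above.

The limitation period began to run on 1999-01-08.
3 years from 1999-01-08 is 2002-01-08.
The pending criminal prosecution from 2001-02-06 to 2001-06-04 tolled the period for 118 days, extending the deadline to 2002-05-06.
Because the defendant's absence from the jurisdiction ran from 2001-12-18 to 2002-06-12, the deadline is extended by 176 days to 2002-10-29.
None of the other events listed affects the running of the period under the stated rules.

2002-10-29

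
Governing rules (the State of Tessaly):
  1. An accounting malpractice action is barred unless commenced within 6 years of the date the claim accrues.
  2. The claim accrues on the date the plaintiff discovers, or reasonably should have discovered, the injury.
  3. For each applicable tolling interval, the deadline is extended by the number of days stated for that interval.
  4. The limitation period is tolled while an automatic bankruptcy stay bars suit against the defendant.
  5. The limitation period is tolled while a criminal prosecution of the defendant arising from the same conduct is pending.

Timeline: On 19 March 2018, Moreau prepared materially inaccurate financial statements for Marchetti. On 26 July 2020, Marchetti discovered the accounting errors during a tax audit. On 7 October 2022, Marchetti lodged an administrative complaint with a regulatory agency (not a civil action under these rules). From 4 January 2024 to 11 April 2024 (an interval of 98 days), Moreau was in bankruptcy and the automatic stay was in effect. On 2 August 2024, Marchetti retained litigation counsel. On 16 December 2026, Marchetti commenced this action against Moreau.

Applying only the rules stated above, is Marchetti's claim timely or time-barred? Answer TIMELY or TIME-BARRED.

The claim did not accrue until Marchetti discovered the injury on 26 July 2020; the 19 March 2018 act date does not start the clock under the stated rule.
The untolled deadline — 6 years after 26 July 2020 — is 26 July 2026.
Because the automatic bankruptcy stay ran from 4 January 2024 to 11 April 2024, the deadline is extended by 98 days to 1 November 2026.
The other events in the timeline have no effect on the limitation period under the stated rules.
Marchetti filed on 16 December 2026, after the 1 November 2026 deadline, so the action is time-barred.

TIME-BARRED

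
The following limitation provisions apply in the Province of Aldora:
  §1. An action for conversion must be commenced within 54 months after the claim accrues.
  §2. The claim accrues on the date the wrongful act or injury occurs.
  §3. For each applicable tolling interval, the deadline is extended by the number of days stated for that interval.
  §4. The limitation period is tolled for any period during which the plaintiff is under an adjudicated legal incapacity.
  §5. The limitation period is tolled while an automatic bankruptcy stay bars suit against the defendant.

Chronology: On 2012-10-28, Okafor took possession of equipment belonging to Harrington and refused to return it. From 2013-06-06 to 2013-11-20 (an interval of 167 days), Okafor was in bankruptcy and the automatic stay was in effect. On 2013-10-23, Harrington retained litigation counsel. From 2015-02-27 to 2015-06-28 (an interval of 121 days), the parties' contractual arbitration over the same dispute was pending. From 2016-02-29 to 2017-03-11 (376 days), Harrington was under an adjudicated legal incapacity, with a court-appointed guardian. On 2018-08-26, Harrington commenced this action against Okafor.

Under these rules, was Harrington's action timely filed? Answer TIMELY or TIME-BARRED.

The claim accrued on 2012-10-28, the date of the act.
Adding the 54 months base period to 2012-10-28 gives a deadline of 2017-04-28, before any tolling.
The automatic bankruptcy stay from 2013-06-06 to 2013-11-20 tolled the period for 167 days, extending the deadline to 2017-10-12.
The plaintiff's legal incapacity from 2016-02-29 to 2017-03-11 tolled the period for 376 days, extending the deadline to 2018-10-23.
Although a pending arbitration ran from 2015-02-27 to 2015-06-28, the stated rules do not make that a tolling event, so it is disregarded.
Nothing else in the chronology tolls or restarts the period.
Harrington filed on 2018-08-26, before the 2018-10-23 deadline, so the action is timely.

TIMELY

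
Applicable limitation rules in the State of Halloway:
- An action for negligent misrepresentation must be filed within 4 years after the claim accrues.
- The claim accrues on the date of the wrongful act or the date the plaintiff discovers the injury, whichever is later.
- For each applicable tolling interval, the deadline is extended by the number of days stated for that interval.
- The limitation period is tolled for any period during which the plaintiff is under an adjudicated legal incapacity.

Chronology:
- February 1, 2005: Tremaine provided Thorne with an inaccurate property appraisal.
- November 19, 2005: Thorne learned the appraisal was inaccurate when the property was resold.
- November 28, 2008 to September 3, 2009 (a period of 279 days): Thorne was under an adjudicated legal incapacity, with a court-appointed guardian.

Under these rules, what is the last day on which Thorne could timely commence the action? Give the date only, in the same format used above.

The claim accrued on November 19, 2005 — the later of the February 1, 2005 act and the November 19, 2005 discovery.
Adding the 4 years base period to November 19, 2005 gives a deadline of November 19, 2009, before any tolling.
The period was tolled for 279 days by the plaintiff's legal incapacity (November 28, 2008 to September 3, 2009), pushing the deadline to August 25, 2010.

August 25, 2010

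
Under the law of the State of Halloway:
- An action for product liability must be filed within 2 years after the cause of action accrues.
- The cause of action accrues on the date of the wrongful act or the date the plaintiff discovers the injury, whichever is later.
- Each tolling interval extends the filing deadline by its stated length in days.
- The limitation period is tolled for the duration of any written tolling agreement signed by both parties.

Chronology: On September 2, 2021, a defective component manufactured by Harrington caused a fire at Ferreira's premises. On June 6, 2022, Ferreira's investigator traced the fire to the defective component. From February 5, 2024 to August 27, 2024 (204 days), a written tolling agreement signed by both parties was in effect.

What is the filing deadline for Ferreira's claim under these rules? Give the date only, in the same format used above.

Taking the later of the act (September 2, 2021) and discovery (June 6, 2022), the claim accrued on June 6, 2022.
Adding the 2 years base period to June 6, 2022 gives a deadline of June 6, 2024, before any tolling.
The written tolling agreement from February 5, 2024 to August 27, 2024 tolled the period for 204 days, extending the deadline to December 27, 2024.

December 27, 2024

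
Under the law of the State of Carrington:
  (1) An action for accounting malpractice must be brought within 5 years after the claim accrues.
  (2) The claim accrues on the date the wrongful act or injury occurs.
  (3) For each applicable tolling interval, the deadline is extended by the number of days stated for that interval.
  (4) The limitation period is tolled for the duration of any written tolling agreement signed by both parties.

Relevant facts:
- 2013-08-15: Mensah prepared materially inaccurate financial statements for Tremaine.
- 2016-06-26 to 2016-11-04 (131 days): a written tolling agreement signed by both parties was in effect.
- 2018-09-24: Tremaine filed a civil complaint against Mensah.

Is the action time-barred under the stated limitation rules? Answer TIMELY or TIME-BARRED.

TIMELY

The claim accrued on 2013-08-15, when the wrongful act occurred.
Adding the 5 years base period to 2013-08-15 gives a deadline of 2018-08-15, before any tolling.
The written tolling agreement from 2016-06-26 to 2016-11-04 tolled the period for 131 days, extending the deadline to 2018-12-24.
Filing on 2018-09-24 beat the 2018-12-24 deadline — the action is timely.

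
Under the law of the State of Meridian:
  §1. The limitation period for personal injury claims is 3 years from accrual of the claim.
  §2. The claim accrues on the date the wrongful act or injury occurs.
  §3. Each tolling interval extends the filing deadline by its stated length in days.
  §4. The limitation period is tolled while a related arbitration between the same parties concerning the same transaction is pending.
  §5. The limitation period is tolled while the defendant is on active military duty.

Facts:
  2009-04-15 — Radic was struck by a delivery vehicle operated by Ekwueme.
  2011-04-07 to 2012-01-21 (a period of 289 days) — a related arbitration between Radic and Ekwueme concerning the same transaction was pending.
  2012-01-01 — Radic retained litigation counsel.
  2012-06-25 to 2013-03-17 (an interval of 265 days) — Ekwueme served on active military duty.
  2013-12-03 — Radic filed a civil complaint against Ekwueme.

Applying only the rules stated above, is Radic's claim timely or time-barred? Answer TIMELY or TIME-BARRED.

The claim accrued on 2009-04-15, the date of the act.
Adding the 3 years base period to 2009-04-15 gives a deadline of 2012-04-15, before any tolling.
Because the pending related arbitration ran from 2011-04-07 to 2012-01-21, the deadline is extended by 289 days to 2013-01-29.
The defendant's active military service from 2012-06-25 to 2013-03-17 tolled the period for 265 days, extending the deadline to 2013-10-21.
Nothing else in the chronology tolls or restarts the period.
The 2013-12-03 filing falls after the 2013-10-21 deadline; the claim is time-barred.

TIME-BARRED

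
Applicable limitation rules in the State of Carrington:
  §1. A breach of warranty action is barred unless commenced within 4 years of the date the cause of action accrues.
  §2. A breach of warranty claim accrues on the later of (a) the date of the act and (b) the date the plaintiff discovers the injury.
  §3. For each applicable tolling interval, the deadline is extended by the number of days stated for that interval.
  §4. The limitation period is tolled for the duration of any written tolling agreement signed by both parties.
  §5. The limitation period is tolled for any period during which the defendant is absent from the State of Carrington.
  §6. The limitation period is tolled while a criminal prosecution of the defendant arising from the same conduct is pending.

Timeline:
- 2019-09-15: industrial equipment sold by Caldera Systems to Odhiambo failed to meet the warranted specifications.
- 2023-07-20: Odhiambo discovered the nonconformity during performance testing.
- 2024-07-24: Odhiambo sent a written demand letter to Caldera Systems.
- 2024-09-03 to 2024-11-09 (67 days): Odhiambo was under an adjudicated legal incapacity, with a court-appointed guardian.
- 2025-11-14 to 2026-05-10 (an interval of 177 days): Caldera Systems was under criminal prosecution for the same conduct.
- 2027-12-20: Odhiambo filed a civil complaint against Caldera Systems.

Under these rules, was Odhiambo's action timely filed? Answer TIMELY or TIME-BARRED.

TIMELY

The claim accrued on 2023-07-20 — the later of the 2019-09-15 act and the 2023-07-20 discovery.
Adding the 4 years base period to 2023-07-20 gives a deadline of 2027-07-20, before any tolling.
Because the pending criminal prosecution ran from 2025-11-14 to 2026-05-10, the deadline is extended by 177 days to 2028-01-13.
The plaintiff's legal incapacity from 2024-09-03 to 2024-11-09 does not toll the period, because no stated rule makes the plaintiff's incapacity a tolling event.
Nothing else in the chronology tolls or restarts the period.
Odhiambo filed on 2027-12-20, before the 2028-01-13 deadline, so the action is timely.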